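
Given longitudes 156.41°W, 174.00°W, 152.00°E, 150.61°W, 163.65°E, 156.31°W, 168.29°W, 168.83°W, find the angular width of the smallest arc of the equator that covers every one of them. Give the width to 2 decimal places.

57.39°

Sort the longitudes: -174.00°, -168.83°, -168.29°, -156.41°, -156.31°, -150.61°, +152.00°, +163.65°.
Eastward gaps between consecutive values (wrapping around): 5.17°, 0.54°, 11.88°, 0.10°, 5.70°, 302.61°, 11.65°, 22.35°.
Largest gap = 302.61° ⇒ minimal covering band is its complement: 360° − 302.61° = 57.39°.
Band runs from +152.00° eastward to -150.61°, crossing the antimeridian.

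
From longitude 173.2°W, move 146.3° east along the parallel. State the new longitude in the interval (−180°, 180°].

Start at -173.2°; shift +146.3° → -26.9°.
-26.9° already lies in (−180°, 180°].

26.9°W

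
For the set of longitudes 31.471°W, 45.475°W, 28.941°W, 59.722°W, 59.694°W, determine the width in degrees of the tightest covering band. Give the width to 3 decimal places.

30.781°

Sort the longitudes: -59.722°, -59.694°, -45.475°, -31.471°, -28.941°.
Eastward gaps between consecutive values (wrapping around): 0.028°, 14.219°, 14.004°, 2.530°, 329.219°.
Largest gap = 329.219° ⇒ minimal covering band is its complement: 360° − 329.219° = 30.781°.
Band runs from -59.722° eastward to -28.941°.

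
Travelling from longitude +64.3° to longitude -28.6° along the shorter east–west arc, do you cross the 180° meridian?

No

Signed shortest Δλ = ((-28.6 − 64.3 + 180) mod 360) − 180 = -92.9°.
Going west by 92.9° from +64.3° reaches -28.6° without touching 180°.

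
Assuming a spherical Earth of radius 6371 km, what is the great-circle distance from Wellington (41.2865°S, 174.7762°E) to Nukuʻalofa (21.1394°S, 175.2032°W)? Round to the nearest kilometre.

Δλ = -175.2032 − 174.7762 = -349.9794°; wrapped into (−180°, 180°]: 10.0206°.
Δφ = -21.1394 − -41.2865 = 20.1471°.
a = sin²(Δφ/2) + cos φ₁ · cos φ₂ · sin²(Δλ/2) = 0.035940.
c = 2·atan2(√a, √(1−a)) = 0.38147 rad → d = 6371·c ≈ 2430.32 km.

2430 km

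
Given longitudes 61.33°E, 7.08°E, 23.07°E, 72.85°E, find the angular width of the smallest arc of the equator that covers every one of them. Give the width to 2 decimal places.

65.77°

Sort the longitudes: +7.08°, +23.07°, +61.33°, +72.85°.
Eastward gaps between consecutive values (wrapping around): 15.99°, 38.26°, 11.52°, 294.23°.
Largest gap = 294.23° ⇒ minimal covering band is its complement: 360° − 294.23° = 65.77°.
Band runs from +7.08° eastward to +72.85°.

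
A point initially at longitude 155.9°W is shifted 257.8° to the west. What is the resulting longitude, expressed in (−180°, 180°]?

53.7°W

Start at -155.9°; shift −257.8° → -413.7°.
-413.7° lies outside (−180°, 180°]; add 360° → -53.7°.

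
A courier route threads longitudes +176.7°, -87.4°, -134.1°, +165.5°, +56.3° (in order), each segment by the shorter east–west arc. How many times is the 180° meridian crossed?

2

Leg 1: +176.7° → -87.4°, shortest Δλ = 95.9° (east) — crosses 180°.
Leg 2: -87.4° → -134.1°, shortest Δλ = -46.7° (west) — does not cross 180°.
Leg 3: -134.1° → +165.5°, shortest Δλ = -60.4° (west) — crosses 180°.
Leg 4: +165.5° → +56.3°, shortest Δλ = -109.2° (west) — does not cross 180°.
Total crossings: 2.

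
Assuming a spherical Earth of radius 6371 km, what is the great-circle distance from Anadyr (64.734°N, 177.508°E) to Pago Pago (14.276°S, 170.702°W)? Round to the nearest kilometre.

8842 km

Δλ = -170.702 − 177.508 = -348.210°; wrapped into (−180°, 180°]: 11.790°.
Δφ = -14.276 − 64.734 = -79.010°.
a = sin²(Δφ/2) + cos φ₁ · cos φ₂ · sin²(Δλ/2) = 0.409044.
c = 2·atan2(√a, √(1−a)) = 1.38787 rad → d = 6371·c ≈ 8842.10 km.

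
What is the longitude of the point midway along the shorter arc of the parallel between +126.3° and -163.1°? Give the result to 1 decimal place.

Signed shortest Δλ from +126.3° to -163.1° is +70.6°.
Midpoint longitude = +126.3° + (+70.6°)/2 = +126.3° + 35.3° = +161.6°.
(The naïve average (+126.3 + -163.1)/2 = -18.4° is on the wrong side of the globe.)

+161.6°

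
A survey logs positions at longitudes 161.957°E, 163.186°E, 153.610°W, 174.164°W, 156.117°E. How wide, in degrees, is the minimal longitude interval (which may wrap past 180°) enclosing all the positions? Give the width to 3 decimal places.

Sort the longitudes: -174.164°, -153.610°, +156.117°, +161.957°, +163.186°.
Eastward gaps between consecutive values (wrapping around): 20.554°, 309.727°, 5.840°, 1.229°, 22.650°.
Largest gap = 309.727° ⇒ minimal covering band is its complement: 360° − 309.727° = 50.273°.
Band runs from +156.117° eastward to -153.610°, crossing the antimeridian.

50.273°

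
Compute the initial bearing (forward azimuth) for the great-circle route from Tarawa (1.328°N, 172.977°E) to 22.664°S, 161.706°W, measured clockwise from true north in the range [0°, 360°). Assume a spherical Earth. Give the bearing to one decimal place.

Δλ = -161.706 − 172.977 = -334.683°; wrapped into (−180°, 180°]: 25.317°.
θ = atan2( sin Δλ · cos φ₂ , cos φ₁ · sin φ₂ − sin φ₁ · cos φ₂ · cos Δλ )
  = atan2(0.39460, -0.40456) = 135.713° → normalised to [0°, 360°): 135.713°.

135.7°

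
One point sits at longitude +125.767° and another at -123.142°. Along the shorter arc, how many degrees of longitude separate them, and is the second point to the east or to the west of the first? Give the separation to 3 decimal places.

111.091° east

Raw difference: -123.142 − 125.767 = -248.909°.
Normalise into (−180°, 180°]: -248.909° + 360° = 111.091°.
Positive ⇒ the second point lies to the east; separation 111.091°.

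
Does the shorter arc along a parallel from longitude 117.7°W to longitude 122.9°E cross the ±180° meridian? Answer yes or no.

Yes

Naïve |122.9 − -117.7| = 240.6° > 180°, so the shorter arc goes the other way round — across 180°.
Signed shortest Δλ = ((122.9 − -117.7 + 180) mod 360) − 180 = -119.4°.
Going west by 119.4° from -117.7° passes through 180° before reaching +122.9°.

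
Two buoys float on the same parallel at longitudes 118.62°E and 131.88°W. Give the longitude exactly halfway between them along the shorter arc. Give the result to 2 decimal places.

Signed shortest Δλ from +118.62° to -131.88° is +109.50°.
Midpoint longitude = +118.62° + (+109.50°)/2 = +118.62° + 54.75° = +173.37°.
(The naïve average (+118.62 + -131.88)/2 = -6.63° is on the wrong side of the globe.)

173.37°E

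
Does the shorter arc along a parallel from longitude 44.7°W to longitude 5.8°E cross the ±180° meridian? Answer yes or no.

Signed shortest Δλ = ((5.8 − -44.7 + 180) mod 360) − 180 = 50.5°.
Going east by 50.5° from -44.7° reaches +5.8° without touching 180°.

No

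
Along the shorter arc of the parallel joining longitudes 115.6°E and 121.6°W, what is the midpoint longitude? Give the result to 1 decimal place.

177.0°E

Signed shortest Δλ from +115.6° to -121.6° is +122.8°.
Midpoint longitude = +115.6° + (+122.8°)/2 = +115.6° + 61.4° = +177.0°.
(The naïve average (+115.6 + -121.6)/2 = -3.0° is on the wrong side of the globe.)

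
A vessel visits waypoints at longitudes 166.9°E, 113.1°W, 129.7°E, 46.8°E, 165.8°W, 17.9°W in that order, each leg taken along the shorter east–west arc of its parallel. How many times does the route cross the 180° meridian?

3

Leg 1: +166.9° → -113.1°, shortest Δλ = 80.0° (east) — crosses 180°.
Leg 2: -113.1° → +129.7°, shortest Δλ = -117.2° (west) — crosses 180°.
Leg 3: +129.7° → +46.8°, shortest Δλ = -82.9° (west) — does not cross 180°.
Leg 4: +46.8° → -165.8°, shortest Δλ = 147.4° (east) — crosses 180°.
Leg 5: -165.8° → -17.9°, shortest Δλ = 147.9° (east) — does not cross 180°.
Total crossings: 3.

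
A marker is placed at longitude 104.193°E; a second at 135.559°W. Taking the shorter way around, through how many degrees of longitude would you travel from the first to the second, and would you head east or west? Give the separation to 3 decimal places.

Raw difference: -135.559 − 104.193 = -239.752°.
Normalise into (−180°, 180°]: -239.752° + 360° = 120.248°.
Positive ⇒ the second point lies to the east; separation 120.248°.

120.248° east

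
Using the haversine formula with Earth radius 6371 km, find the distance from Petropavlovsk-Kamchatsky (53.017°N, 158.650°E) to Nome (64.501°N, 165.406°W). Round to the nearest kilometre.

2386 km

Δλ = -165.406 − 158.650 = -324.056°; wrapped into (−180°, 180°]: 35.944°.
Δφ = 64.501 − 53.017 = 11.484°.
a = sin²(Δφ/2) + cos φ₁ · cos φ₂ · sin²(Δλ/2) = 0.034666.
c = 2·atan2(√a, √(1−a)) = 0.37456 rad → d = 6371·c ≈ 2386.32 km.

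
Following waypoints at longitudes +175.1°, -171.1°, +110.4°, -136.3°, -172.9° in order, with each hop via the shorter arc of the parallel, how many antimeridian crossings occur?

Leg 1: +175.1° → -171.1°, shortest Δλ = 13.8° (east) — crosses 180°.
Leg 2: -171.1° → +110.4°, shortest Δλ = -78.5° (west) — crosses 180°.
Leg 3: +110.4° → -136.3°, shortest Δλ = 113.3° (east) — crosses 180°.
Leg 4: -136.3° → -172.9°, shortest Δλ = -36.6° (west) — does not cross 180°.
Total crossings: 3.

3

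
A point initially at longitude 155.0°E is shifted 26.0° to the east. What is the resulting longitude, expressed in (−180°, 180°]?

Start at +155.0°; shift +26.0° → +181.0°.
+181.0° lies outside (−180°, 180°]; subtract 360° → -179.0°.

179.0°W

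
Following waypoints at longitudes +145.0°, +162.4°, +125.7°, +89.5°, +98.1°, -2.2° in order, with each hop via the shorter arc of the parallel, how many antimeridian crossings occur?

Leg 1: +145.0° → +162.4°, shortest Δλ = 17.4° (east) — does not cross 180°.
Leg 2: +162.4° → +125.7°, shortest Δλ = -36.7° (west) — does not cross 180°.
Leg 3: +125.7° → +89.5°, shortest Δλ = -36.2° (west) — does not cross 180°.
Leg 4: +89.5° → +98.1°, shortest Δλ = 8.6° (east) — does not cross 180°.
Leg 5: +98.1° → -2.2°, shortest Δλ = -100.3° (west) — does not cross 180°.
Total crossings: 0.

0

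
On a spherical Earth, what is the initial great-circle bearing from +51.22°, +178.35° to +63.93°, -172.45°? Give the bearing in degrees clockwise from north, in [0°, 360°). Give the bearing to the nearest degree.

Δλ = -172.45 − 178.35 = -350.80°; wrapped into (−180°, 180°]: 9.20°.
θ = atan2( sin Δλ · cos φ₂ , cos φ₁ · sin φ₂ − sin φ₁ · cos φ₂ · cos Δλ )
  = atan2(0.07026, 0.22442) = 17.384° → normalised to [0°, 360°): 17.384°.

17°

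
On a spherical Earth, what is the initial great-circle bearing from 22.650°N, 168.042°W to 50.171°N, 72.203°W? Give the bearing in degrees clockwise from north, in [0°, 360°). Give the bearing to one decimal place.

41.0°

Δλ = -72.203 − -168.042 = 95.839°.
θ = atan2( sin Δλ · cos φ₂ , cos φ₁ · sin φ₂ − sin φ₁ · cos φ₂ · cos Δλ )
  = atan2(0.63718, 0.73382) = 40.968° → normalised to [0°, 360°): 40.968°.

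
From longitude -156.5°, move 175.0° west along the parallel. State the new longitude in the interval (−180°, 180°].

+28.5°

Start at -156.5°; shift −175.0° → -331.5°.
-331.5° lies outside (−180°, 180°]; add 360° → +28.5°.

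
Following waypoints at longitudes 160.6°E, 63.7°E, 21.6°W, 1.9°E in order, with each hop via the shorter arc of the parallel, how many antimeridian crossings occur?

Leg 1: +160.6° → +63.7°, shortest Δλ = -96.9° (west) — does not cross 180°.
Leg 2: +63.7° → -21.6°, shortest Δλ = -85.3° (west) — does not cross 180°.
Leg 3: -21.6° → +1.9°, shortest Δλ = 23.5° (east) — does not cross 180°.
Total crossings: 0.

0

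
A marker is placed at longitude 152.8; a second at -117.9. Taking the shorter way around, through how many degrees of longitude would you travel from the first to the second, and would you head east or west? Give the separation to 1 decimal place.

89.3° east

Raw difference: -117.9 − 152.8 = -270.7°.
Normalise into (−180°, 180°]: -270.7° + 360° = 89.3°.
Positive ⇒ the second point lies to the east; separation 89.3°.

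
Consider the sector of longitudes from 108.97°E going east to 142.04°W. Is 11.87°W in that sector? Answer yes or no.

Band width going east from +108.97° to -142.04°: ((-142.04 − 108.97) mod 360) = 108.99°.
Offset of -11.87° east of the west edge: ((-11.87 − 108.97) mod 360) = 239.16°.
239.16° > 108.99° ⇒ outside.

No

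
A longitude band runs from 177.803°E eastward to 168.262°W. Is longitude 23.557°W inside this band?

Band width going east from +177.803° to -168.262°: ((-168.262 − 177.803) mod 360) = 13.935°.
Offset of -23.557° east of the west edge: ((-23.557 − 177.803) mod 360) = 158.640°.
158.640° > 13.935° ⇒ outside.

No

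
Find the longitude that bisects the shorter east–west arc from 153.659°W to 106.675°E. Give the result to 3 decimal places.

156.508°E

Signed shortest Δλ from -153.659° to +106.675° is -99.666°.
Midpoint longitude = -153.659° + (-99.666°)/2 = -153.659° − 49.833° = -203.492°.
Normalise into (−180°, 180°]: +156.508°.
(The naïve average (-153.659 + +106.675)/2 = -23.492° is on the wrong side of the globe.)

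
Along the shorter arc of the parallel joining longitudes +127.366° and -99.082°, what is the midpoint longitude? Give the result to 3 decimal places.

-165.858°

Signed shortest Δλ from +127.366° to -99.082° is +133.552°.
Midpoint longitude = +127.366° + (+133.552°)/2 = +127.366° + 66.776° = +194.142°.
Normalise into (−180°, 180°]: -165.858°.
(The naïve average (+127.366 + -99.082)/2 = 14.142° is on the wrong side of the globe.)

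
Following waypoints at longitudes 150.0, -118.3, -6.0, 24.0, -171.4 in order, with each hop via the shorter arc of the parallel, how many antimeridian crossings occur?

Leg 1: +150.0° → -118.3°, shortest Δλ = 91.7° (east) — crosses 180°.
Leg 2: -118.3° → -6.0°, shortest Δλ = 112.3° (east) — does not cross 180°.
Leg 3: -6.0° → +24.0°, shortest Δλ = 30.0° (east) — does not cross 180°.
Leg 4: +24.0° → -171.4°, shortest Δλ = 164.6° (east) — crosses 180°.
Total crossings: 2.

2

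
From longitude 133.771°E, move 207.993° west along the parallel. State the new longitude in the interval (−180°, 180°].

Start at +133.771°; shift −207.993° → -74.222°.
-74.222° already lies in (−180°, 180°].

74.222°W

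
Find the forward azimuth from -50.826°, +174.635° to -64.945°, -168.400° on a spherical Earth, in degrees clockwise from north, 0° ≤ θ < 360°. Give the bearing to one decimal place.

Δλ = -168.400 − 174.635 = -343.035°; wrapped into (−180°, 180°]: 16.965°.
θ = atan2( sin Δλ · cos φ₂ , cos φ₁ · sin φ₂ − sin φ₁ · cos φ₂ · cos Δλ )
  = atan2(0.12357, -0.25822) = 154.427° → normalised to [0°, 360°): 154.427°.

154.4°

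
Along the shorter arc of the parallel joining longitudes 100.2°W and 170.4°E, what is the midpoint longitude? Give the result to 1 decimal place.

Signed shortest Δλ from -100.2° to +170.4° is -89.4°.
Midpoint longitude = -100.2° + (-89.4°)/2 = -100.2° − 44.7° = -144.9°.
(The naïve average (-100.2 + +170.4)/2 = 35.1° is on the wrong side of the globe.)

144.9°W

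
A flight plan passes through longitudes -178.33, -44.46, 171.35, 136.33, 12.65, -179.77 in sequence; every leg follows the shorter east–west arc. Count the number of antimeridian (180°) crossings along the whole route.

2

Leg 1: -178.33° → -44.46°, shortest Δλ = 133.87° (east) — does not cross 180°.
Leg 2: -44.46° → +171.35°, shortest Δλ = -144.19° (west) — crosses 180°.
Leg 3: +171.35° → +136.33°, shortest Δλ = -35.02° (west) — does not cross 180°.
Leg 4: +136.33° → +12.65°, shortest Δλ = -123.68° (west) — does not cross 180°.
Leg 5: +12.65° → -179.77°, shortest Δλ = 167.58° (east) — crosses 180°.
Total crossings: 2.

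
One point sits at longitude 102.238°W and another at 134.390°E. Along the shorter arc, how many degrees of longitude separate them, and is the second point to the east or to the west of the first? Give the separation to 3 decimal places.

123.372° west

Raw difference: 134.390 − -102.238 = 236.628°.
Normalise into (−180°, 180°]: 236.628° − 360° = -123.372°.
Negative ⇒ the second point lies to the west; separation 123.372°.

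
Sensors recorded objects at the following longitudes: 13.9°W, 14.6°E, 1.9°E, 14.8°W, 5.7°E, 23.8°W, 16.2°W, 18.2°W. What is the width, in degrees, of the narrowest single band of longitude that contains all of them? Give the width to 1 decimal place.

Sort the longitudes: -23.8°, -18.2°, -16.2°, -14.8°, -13.9°, +1.9°, +5.7°, +14.6°.
Eastward gaps between consecutive values (wrapping around): 5.6°, 2.0°, 1.4°, 0.9°, 15.8°, 3.8°, 8.9°, 321.6°.
Largest gap = 321.6° ⇒ minimal covering band is its complement: 360° − 321.6° = 38.4°.
Band runs from -23.8° eastward to +14.6°.

38.4°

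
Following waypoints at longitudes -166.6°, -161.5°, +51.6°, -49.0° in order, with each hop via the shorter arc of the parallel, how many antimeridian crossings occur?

Leg 1: -166.6° → -161.5°, shortest Δλ = 5.1° (east) — does not cross 180°.
Leg 2: -161.5° → +51.6°, shortest Δλ = -146.9° (west) — crosses 180°.
Leg 3: +51.6° → -49.0°, shortest Δλ = -100.6° (west) — does not cross 180°.
Total crossings: 1.

1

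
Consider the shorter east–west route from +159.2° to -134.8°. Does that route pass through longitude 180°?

Naïve |-134.8 − 159.2| = 294.0° > 180°, so the shorter arc goes the other way round — across 180°.
Signed shortest Δλ = ((-134.8 − 159.2 + 180) mod 360) − 180 = 66.0°.
Going east by 66.0° from +159.2° passes through 180° before reaching -134.8°.

Yes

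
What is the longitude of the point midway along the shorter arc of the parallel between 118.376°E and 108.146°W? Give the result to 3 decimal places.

174.885°W

Signed shortest Δλ from +118.376° to -108.146° is +133.478°.
Midpoint longitude = +118.376° + (+133.478°)/2 = +118.376° + 66.739° = +185.115°.
Normalise into (−180°, 180°]: -174.885°.
(The naïve average (+118.376 + -108.146)/2 = 5.115° is on the wrong side of the globe.)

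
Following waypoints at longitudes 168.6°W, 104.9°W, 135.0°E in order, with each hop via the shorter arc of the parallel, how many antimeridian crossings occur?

Leg 1: -168.6° → -104.9°, shortest Δλ = 63.7° (east) — does not cross 180°.
Leg 2: -104.9° → +135.0°, shortest Δλ = -120.1° (west) — crosses 180°.
Total crossings: 1.

1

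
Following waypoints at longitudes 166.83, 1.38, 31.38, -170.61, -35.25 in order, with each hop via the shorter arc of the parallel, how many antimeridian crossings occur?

Leg 1: +166.83° → +1.38°, shortest Δλ = -165.45° (west) — does not cross 180°.
Leg 2: +1.38° → +31.38°, shortest Δλ = 30.0° (east) — does not cross 180°.
Leg 3: +31.38° → -170.61°, shortest Δλ = 158.01° (east) — crosses 180°.
Leg 4: -170.61° → -35.25°, shortest Δλ = 135.36° (east) — does not cross 180°.
Total crossings: 1.

1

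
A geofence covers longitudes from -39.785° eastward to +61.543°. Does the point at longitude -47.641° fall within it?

Band width going east from -39.785° to +61.543°: ((61.543 − -39.785) mod 360) = 101.328°.
Offset of -47.641° east of the west edge: ((-47.641 − -39.785) mod 360) = 352.144°.
352.144° > 101.328° ⇒ outside.

No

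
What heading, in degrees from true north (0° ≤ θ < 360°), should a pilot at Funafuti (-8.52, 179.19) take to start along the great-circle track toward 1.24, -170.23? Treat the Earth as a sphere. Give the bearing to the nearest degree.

48°

Δλ = -170.23 − 179.19 = -349.42°; wrapped into (−180°, 180°]: 10.58°.
θ = atan2( sin Δλ · cos φ₂ , cos φ₁ · sin φ₂ − sin φ₁ · cos φ₂ · cos Δλ )
  = atan2(0.18357, 0.16700) = 47.705° → normalised to [0°, 360°): 47.705°.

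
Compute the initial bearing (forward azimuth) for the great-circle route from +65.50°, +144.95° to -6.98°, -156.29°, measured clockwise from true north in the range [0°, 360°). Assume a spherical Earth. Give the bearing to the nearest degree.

Δλ = -156.29 − 144.95 = -301.24°; wrapped into (−180°, 180°]: 58.76°.
θ = atan2( sin Δλ · cos φ₂ , cos φ₁ · sin φ₂ − sin φ₁ · cos φ₂ · cos Δλ )
  = atan2(0.84867, -0.51882) = 121.439° → normalised to [0°, 360°): 121.439°.

121°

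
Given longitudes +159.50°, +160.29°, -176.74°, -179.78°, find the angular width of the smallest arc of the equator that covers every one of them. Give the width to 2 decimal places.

23.76°

Sort the longitudes: -179.78°, -176.74°, +159.50°, +160.29°.
Eastward gaps between consecutive values (wrapping around): 3.04°, 336.24°, 0.79°, 19.93°.
Largest gap = 336.24° ⇒ minimal covering band is its complement: 360° − 336.24° = 23.76°.
Band runs from +159.50° eastward to -176.74°, crossing the antimeridian.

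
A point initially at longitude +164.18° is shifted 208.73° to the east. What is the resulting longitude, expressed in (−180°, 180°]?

+12.91°

Start at +164.18°; shift +208.73° → +372.91°.
+372.91° lies outside (−180°, 180°]; subtract 360° → +12.91°.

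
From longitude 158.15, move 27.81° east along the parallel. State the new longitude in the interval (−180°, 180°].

-174.04°

Start at +158.15°; shift +27.81° → +185.96°.
+185.96° lies outside (−180°, 180°]; subtract 360° → -174.04°.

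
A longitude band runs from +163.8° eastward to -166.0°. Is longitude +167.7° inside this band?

Band width going east from +163.8° to -166.0°: ((-166.0 − 163.8) mod 360) = 30.2°.
Offset of +167.7° east of the west edge: ((167.7 − 163.8) mod 360) = 3.9°.
3.9° ≤ 30.2° ⇒ inside.

Yes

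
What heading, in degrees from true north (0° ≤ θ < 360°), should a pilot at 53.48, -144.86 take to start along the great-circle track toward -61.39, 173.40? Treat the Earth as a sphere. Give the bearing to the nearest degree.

201°

Δλ = 173.40 − -144.86 = 318.26°; wrapped into (−180°, 180°]: -41.74°.
θ = atan2( sin Δλ · cos φ₂ , cos φ₁ · sin φ₂ − sin φ₁ · cos φ₂ · cos Δλ )
  = atan2(-0.31879, -0.80959) = -158.507° → normalised to [0°, 360°): 201.493°.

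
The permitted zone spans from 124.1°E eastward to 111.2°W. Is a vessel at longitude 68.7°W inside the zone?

No

Band width going east from +124.1° to -111.2°: ((-111.2 − 124.1) mod 360) = 124.7°.
Offset of -68.7° east of the west edge: ((-68.7 − 124.1) mod 360) = 167.2°.
167.2° > 124.7° ⇒ outside.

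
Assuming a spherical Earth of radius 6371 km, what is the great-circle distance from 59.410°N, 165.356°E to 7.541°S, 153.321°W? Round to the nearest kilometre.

8293 km

Δλ = -153.321 − 165.356 = -318.677°; wrapped into (−180°, 180°]: 41.323°.
Δφ = -7.541 − 59.410 = -66.951°.
a = sin²(Δφ/2) + cos φ₁ · cos φ₂ · sin²(Δλ/2) = 0.367050.
c = 2·atan2(√a, √(1−a)) = 1.30166 rad → d = 6371·c ≈ 8292.87 km.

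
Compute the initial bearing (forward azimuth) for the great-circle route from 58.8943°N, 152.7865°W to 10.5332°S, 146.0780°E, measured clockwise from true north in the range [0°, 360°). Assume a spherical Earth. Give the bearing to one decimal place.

239.8°

Δλ = 146.0780 − -152.7865 = 298.8645°; wrapped into (−180°, 180°]: -61.1355°.
θ = atan2( sin Δλ · cos φ₂ , cos φ₁ · sin φ₂ − sin φ₁ · cos φ₂ · cos Δλ )
  = atan2(-0.86101, -0.50081) = -120.184° → normalised to [0°, 360°): 239.816°.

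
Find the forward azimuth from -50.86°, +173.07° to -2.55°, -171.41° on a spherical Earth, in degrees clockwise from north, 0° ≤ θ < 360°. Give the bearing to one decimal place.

20.4°

Δλ = -171.41 − 173.07 = -344.48°; wrapped into (−180°, 180°]: 15.52°.
θ = atan2( sin Δλ · cos φ₂ , cos φ₁ · sin φ₂ − sin φ₁ · cos φ₂ · cos Δλ )
  = atan2(0.26731, 0.71850) = 20.407° → normalised to [0°, 360°): 20.407°.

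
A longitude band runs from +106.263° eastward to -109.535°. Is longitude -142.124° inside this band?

Band width going east from +106.263° to -109.535°: ((-109.535 − 106.263) mod 360) = 144.202°.
Offset of -142.124° east of the west edge: ((-142.124 − 106.263) mod 360) = 111.613°.
111.613° ≤ 144.202° ⇒ inside.

Yes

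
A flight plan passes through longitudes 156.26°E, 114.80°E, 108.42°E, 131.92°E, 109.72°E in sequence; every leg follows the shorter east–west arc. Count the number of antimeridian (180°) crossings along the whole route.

Leg 1: +156.26° → +114.80°, shortest Δλ = -41.46° (west) — does not cross 180°.
Leg 2: +114.80° → +108.42°, shortest Δλ = -6.38° (west) — does not cross 180°.
Leg 3: +108.42° → +131.92°, shortest Δλ = 23.5° (east) — does not cross 180°.
Leg 4: +131.92° → +109.72°, shortest Δλ = -22.2° (west) — does not cross 180°.
Total crossings: 0.

0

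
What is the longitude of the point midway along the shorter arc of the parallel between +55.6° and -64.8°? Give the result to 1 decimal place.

-4.6°

Signed shortest Δλ from +55.6° to -64.8° is -120.4°.
Midpoint longitude = +55.6° + (-120.4°)/2 = +55.6° − 60.2° = -4.6°.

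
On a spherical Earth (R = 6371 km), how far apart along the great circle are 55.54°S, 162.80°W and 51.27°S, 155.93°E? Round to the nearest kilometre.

2735 km

Δλ = 155.93 − -162.80 = 318.73°; wrapped into (−180°, 180°]: -41.27°.
Δφ = -51.27 − -55.54 = 4.27°.
a = sin²(Δφ/2) + cos φ₁ · cos φ₂ · sin²(Δλ/2) = 0.045355.
c = 2·atan2(√a, √(1−a)) = 0.42922 rad → d = 6371·c ≈ 2734.56 km.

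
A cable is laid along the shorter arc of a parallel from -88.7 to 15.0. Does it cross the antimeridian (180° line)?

Signed shortest Δλ = ((15.0 − -88.7 + 180) mod 360) − 180 = 103.7°.
Going east by 103.7° from -88.7° reaches +15.0° without touching 180°.

No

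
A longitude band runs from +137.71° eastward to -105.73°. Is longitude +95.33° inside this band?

Band width going east from +137.71° to -105.73°: ((-105.73 − 137.71) mod 360) = 116.56°.
Offset of +95.33° east of the west edge: ((95.33 − 137.71) mod 360) = 317.62°.
317.62° > 116.56° ⇒ outside.

No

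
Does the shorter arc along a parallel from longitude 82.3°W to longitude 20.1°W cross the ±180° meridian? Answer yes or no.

No

Signed shortest Δλ = ((-20.1 − -82.3 + 180) mod 360) − 180 = 62.2°.
Going east by 62.2° from -82.3° reaches -20.1° without touching 180°.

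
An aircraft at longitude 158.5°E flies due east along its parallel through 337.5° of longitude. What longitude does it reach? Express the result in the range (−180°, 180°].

136.0°E

Start at +158.5°; shift +337.5° → +496.0°.
+496.0° lies outside (−180°, 180°]; subtract 360° → +136.0°.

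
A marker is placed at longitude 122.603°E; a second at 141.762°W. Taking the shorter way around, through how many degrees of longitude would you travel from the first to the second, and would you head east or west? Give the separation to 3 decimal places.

Raw difference: -141.762 − 122.603 = -264.365°.
Normalise into (−180°, 180°]: -264.365° + 360° = 95.635°.
Positive ⇒ the second point lies to the east; separation 95.635°.

95.635° east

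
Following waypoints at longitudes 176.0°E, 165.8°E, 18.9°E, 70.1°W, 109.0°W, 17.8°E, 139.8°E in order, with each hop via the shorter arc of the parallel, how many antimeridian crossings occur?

Leg 1: +176.0° → +165.8°, shortest Δλ = -10.2° (west) — does not cross 180°.
Leg 2: +165.8° → +18.9°, shortest Δλ = -146.9° (west) — does not cross 180°.
Leg 3: +18.9° → -70.1°, shortest Δλ = -89.0° (west) — does not cross 180°.
Leg 4: -70.1° → -109.0°, shortest Δλ = -38.9° (west) — does not cross 180°.
Leg 5: -109.0° → +17.8°, shortest Δλ = 126.8° (east) — does not cross 180°.
Leg 6: +17.8° → +139.8°, shortest Δλ = 122.0° (east) — does not cross 180°.
Total crossings: 0.

0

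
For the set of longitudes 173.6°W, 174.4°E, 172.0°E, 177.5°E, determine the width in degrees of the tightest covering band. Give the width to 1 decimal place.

Sort the longitudes: -173.6°, +172.0°, +174.4°, +177.5°.
Eastward gaps between consecutive values (wrapping around): 345.6°, 2.4°, 3.1°, 8.9°.
Largest gap = 345.6° ⇒ minimal covering band is its complement: 360° − 345.6° = 14.4°.
Band runs from +172.0° eastward to -173.6°, crossing the antimeridian.

14.4°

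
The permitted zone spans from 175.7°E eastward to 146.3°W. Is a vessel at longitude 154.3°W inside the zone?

Yes

Band width going east from +175.7° to -146.3°: ((-146.3 − 175.7) mod 360) = 38.0°.
Offset of -154.3° east of the west edge: ((-154.3 − 175.7) mod 360) = 30.0°.
30.0° ≤ 38.0° ⇒ inside.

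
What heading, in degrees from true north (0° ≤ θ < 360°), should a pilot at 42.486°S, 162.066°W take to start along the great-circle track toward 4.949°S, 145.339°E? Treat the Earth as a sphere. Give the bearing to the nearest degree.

Δλ = 145.339 − -162.066 = 307.405°; wrapped into (−180°, 180°]: -52.595°.
θ = atan2( sin Δλ · cos φ₂ , cos φ₁ · sin φ₂ − sin φ₁ · cos φ₂ · cos Δλ )
  = atan2(-0.79140, 0.34513) = -66.438° → normalised to [0°, 360°): 293.562°.

294°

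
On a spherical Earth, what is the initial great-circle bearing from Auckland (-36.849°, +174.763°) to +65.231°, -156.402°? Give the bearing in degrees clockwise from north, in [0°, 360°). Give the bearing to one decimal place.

Δλ = -156.402 − 174.763 = -331.165°; wrapped into (−180°, 180°]: 28.835°.
θ = atan2( sin Δλ · cos φ₂ , cos φ₁ · sin φ₂ − sin φ₁ · cos φ₂ · cos Δλ )
  = atan2(0.20206, 0.94670) = 12.048° → normalised to [0°, 360°): 12.048°.

12.0°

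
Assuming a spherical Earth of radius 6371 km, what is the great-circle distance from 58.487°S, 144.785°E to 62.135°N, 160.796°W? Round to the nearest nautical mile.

Δλ = -160.796 − 144.785 = -305.581°; wrapped into (−180°, 180°]: 54.419°.
Δφ = 62.135 − -58.487 = 120.622°.
a = sin²(Δφ/2) + cos φ₁ · cos φ₂ · sin²(Δλ/2) = 0.805763.
c = 2·atan2(√a, √(1−a)) = 2.22878 rad → d = 6371·c ≈ 14199.58 km ≈ 7667.16 nmi.

7667 nmi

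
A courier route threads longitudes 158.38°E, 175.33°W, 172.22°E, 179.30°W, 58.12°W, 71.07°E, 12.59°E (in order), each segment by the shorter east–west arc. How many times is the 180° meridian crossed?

3

Leg 1: +158.38° → -175.33°, shortest Δλ = 26.29° (east) — crosses 180°.
Leg 2: -175.33° → +172.22°, shortest Δλ = -12.45° (west) — crosses 180°.
Leg 3: +172.22° → -179.30°, shortest Δλ = 8.48° (east) — crosses 180°.
Leg 4: -179.30° → -58.12°, shortest Δλ = 121.18° (east) — does not cross 180°.
Leg 5: -58.12° → +71.07°, shortest Δλ = 129.19° (east) — does not cross 180°.
Leg 6: +71.07° → +12.59°, shortest Δλ = -58.48° (west) — does not cross 180°.
Total crossings: 3.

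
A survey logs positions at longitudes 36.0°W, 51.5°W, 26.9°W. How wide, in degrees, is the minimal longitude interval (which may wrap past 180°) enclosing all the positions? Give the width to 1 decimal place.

24.6°

Sort the longitudes: -51.5°, -36.0°, -26.9°.
Eastward gaps between consecutive values (wrapping around): 15.5°, 9.1°, 335.4°.
Largest gap = 335.4° ⇒ minimal covering band is its complement: 360° − 335.4° = 24.6°.
Band runs from -51.5° eastward to -26.9°.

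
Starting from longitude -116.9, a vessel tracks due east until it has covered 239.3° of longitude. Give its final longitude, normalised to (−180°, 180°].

+122.4°

Start at -116.9°; shift +239.3° → +122.4°.
+122.4° already lies in (−180°, 180°].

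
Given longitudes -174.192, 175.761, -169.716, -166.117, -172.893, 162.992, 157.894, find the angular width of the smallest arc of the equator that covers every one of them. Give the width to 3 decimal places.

Sort the longitudes: -174.192°, -172.893°, -169.716°, -166.117°, +157.894°, +162.992°, +175.761°.
Eastward gaps between consecutive values (wrapping around): 1.299°, 3.177°, 3.599°, 324.011°, 5.098°, 12.769°, 10.047°.
Largest gap = 324.011° ⇒ minimal covering band is its complement: 360° − 324.011° = 35.989°.
Band runs from +157.894° eastward to -166.117°, crossing the antimeridian.

35.989°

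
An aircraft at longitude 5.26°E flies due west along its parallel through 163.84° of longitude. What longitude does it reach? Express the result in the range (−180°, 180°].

Start at +5.26°; shift −163.84° → -158.58°.
-158.58° already lies in (−180°, 180°].

158.58°W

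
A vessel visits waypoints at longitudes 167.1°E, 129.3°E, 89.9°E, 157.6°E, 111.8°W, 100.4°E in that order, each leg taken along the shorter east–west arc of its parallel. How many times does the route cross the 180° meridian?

2

Leg 1: +167.1° → +129.3°, shortest Δλ = -37.8° (west) — does not cross 180°.
Leg 2: +129.3° → +89.9°, shortest Δλ = -39.4° (west) — does not cross 180°.
Leg 3: +89.9° → +157.6°, shortest Δλ = 67.7° (east) — does not cross 180°.
Leg 4: +157.6° → -111.8°, shortest Δλ = 90.6° (east) — crosses 180°.
Leg 5: -111.8° → +100.4°, shortest Δλ = -147.8° (west) — crosses 180°.
Total crossings: 2.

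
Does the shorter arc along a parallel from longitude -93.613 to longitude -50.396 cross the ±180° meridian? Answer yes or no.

Signed shortest Δλ = ((-50.396 − -93.613 + 180) mod 360) − 180 = 43.217°.
Going east by 43.217° from -93.613° reaches -50.396° without touching 180°.

No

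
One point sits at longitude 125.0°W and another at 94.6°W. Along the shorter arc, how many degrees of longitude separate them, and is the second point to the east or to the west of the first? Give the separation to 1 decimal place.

30.4° east

Raw difference: -94.6 − -125.0 = 30.4°.
Normalise into (−180°, 180°]: 30.4° stays 30.4°.
Positive ⇒ the second point lies to the east; separation 30.4°.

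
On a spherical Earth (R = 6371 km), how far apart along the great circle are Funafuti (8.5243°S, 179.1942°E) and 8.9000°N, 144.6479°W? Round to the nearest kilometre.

4449 km

Δλ = -144.6479 − 179.1942 = -323.8421°; wrapped into (−180°, 180°]: 36.1579°.
Δφ = 8.9000 − -8.5243 = 17.4243°.
a = sin²(Δφ/2) + cos φ₁ · cos φ₂ · sin²(Δλ/2) = 0.117036.
c = 2·atan2(√a, √(1−a)) = 0.69831 rad → d = 6371·c ≈ 4448.95 km.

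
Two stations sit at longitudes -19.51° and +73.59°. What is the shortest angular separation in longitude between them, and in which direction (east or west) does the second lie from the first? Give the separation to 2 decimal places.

Raw difference: 73.59 − -19.51 = 93.1°.
Normalise into (−180°, 180°]: 93.1° stays 93.1°.
Positive ⇒ the second point lies to the east; separation 93.10°.

93.10° east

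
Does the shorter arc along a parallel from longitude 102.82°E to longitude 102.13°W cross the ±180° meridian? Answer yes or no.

Naïve |-102.13 − 102.82| = 204.95° > 180°, so the shorter arc goes the other way round — across 180°.
Signed shortest Δλ = ((-102.13 − 102.82 + 180) mod 360) − 180 = 155.05°.
Going east by 155.05° from +102.82° passes through 180° before reaching -102.13°.

Yes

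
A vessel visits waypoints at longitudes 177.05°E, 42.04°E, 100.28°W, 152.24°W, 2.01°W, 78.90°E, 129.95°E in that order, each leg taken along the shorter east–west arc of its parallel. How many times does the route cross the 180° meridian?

Leg 1: +177.05° → +42.04°, shortest Δλ = -135.01° (west) — does not cross 180°.
Leg 2: +42.04° → -100.28°, shortest Δλ = -142.32° (west) — does not cross 180°.
Leg 3: -100.28° → -152.24°, shortest Δλ = -51.96° (west) — does not cross 180°.
Leg 4: -152.24° → -2.01°, shortest Δλ = 150.23° (east) — does not cross 180°.
Leg 5: -2.01° → +78.90°, shortest Δλ = 80.91° (east) — does not cross 180°.
Leg 6: +78.90° → +129.95°, shortest Δλ = 51.05° (east) — does not cross 180°.
Total crossings: 0.

0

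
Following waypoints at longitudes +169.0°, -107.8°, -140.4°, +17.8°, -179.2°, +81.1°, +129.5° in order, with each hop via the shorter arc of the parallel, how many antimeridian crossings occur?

Leg 1: +169.0° → -107.8°, shortest Δλ = 83.2° (east) — crosses 180°.
Leg 2: -107.8° → -140.4°, shortest Δλ = -32.6° (west) — does not cross 180°.
Leg 3: -140.4° → +17.8°, shortest Δλ = 158.2° (east) — does not cross 180°.
Leg 4: +17.8° → -179.2°, shortest Δλ = 163.0° (east) — crosses 180°.
Leg 5: -179.2° → +81.1°, shortest Δλ = -99.7° (west) — crosses 180°.
Leg 6: +81.1° → +129.5°, shortest Δλ = 48.4° (east) — does not cross 180°.
Total crossings: 3.

3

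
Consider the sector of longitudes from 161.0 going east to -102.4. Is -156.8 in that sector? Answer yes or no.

Yes

Band width going east from +161.0° to -102.4°: ((-102.4 − 161.0) mod 360) = 96.6°.
Offset of -156.8° east of the west edge: ((-156.8 − 161.0) mod 360) = 42.2°.
42.2° ≤ 96.6° ⇒ inside.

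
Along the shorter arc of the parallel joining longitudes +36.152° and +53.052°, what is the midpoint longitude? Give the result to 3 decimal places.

Signed shortest Δλ from +36.152° to +53.052° is +16.900°.
Midpoint longitude = +36.152° + (+16.900°)/2 = +36.152° + 8.450° = +44.602°.

+44.602°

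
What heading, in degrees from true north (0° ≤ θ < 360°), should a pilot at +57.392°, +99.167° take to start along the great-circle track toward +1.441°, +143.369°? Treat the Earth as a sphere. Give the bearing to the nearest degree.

130°

Δλ = 143.369 − 99.167 = 44.202°.
θ = atan2( sin Δλ · cos φ₂ , cos φ₁ · sin φ₂ − sin φ₁ · cos φ₂ · cos Δλ )
  = atan2(0.69697, -0.59015) = 130.256° → normalised to [0°, 360°): 130.256°.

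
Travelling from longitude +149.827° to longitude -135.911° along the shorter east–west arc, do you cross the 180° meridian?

Yes

Naïve |-135.911 − 149.827| = 285.738° > 180°, so the shorter arc goes the other way round — across 180°.
Signed shortest Δλ = ((-135.911 − 149.827 + 180) mod 360) − 180 = 74.262°.
Going east by 74.262° from +149.827° passes through 180° before reaching -135.911°.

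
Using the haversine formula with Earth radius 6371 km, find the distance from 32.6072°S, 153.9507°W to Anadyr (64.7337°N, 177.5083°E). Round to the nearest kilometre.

11105 km

Δλ = 177.5083 − -153.9507 = 331.4590°; wrapped into (−180°, 180°]: -28.5410°.
Δφ = 64.7337 − -32.6072 = 97.3409°.
a = sin²(Δφ/2) + cos φ₁ · cos φ₂ · sin²(Δλ/2) = 0.585733.
c = 2·atan2(√a, √(1−a)) = 1.74311 rad → d = 6371·c ≈ 11105.38 km.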